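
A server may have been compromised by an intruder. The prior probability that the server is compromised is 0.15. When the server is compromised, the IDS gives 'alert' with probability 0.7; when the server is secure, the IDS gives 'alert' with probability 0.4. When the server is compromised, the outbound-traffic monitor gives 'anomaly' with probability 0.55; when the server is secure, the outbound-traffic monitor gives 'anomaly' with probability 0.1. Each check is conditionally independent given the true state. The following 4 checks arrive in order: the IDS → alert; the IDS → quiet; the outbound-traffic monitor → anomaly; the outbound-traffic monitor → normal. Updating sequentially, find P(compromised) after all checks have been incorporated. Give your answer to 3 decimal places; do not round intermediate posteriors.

0.298

After the IDS='alert': P(compromised) = 0.7·0.1500 / (0.7·0.1500 + 0.4·0.8500) ≈ 0.2360
After the IDS='quiet': P(compromised) = 0.3·0.2360 / (0.3·0.2360 + 0.6·0.7640) ≈ 0.1338
After the outbound-traffic monitor='anomaly': P(compromised) = 0.55·0.1338 / (0.55·0.1338 + 0.1·0.8662) ≈ 0.4592
After the outbound-traffic monitor='normal': P(compromised) = 0.45·0.4592 / (0.45·0.4592 + 0.9·0.5408) ≈ 0.2981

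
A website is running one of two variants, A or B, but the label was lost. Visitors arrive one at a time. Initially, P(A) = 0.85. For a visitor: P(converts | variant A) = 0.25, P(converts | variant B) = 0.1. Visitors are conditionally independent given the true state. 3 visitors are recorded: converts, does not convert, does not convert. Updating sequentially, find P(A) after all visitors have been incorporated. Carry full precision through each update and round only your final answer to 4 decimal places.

After 'converts': P(A) = 0.25·0.8500 / (0.25·0.8500 + 0.1·0.1500) ≈ 0.9341
After 'does not convert': P(A) = 0.75·0.9341 / (0.75·0.9341 + 0.9·0.0659) ≈ 0.9219
After 'does not convert': P(A) = 0.75·0.9219 / (0.75·0.9219 + 0.9·0.0781) ≈ 0.9077

0.9077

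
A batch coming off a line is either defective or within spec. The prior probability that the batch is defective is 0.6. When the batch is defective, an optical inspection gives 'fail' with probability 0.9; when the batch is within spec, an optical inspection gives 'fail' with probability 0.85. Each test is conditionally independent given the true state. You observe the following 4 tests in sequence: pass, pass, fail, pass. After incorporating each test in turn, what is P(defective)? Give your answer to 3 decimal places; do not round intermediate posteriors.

0.320

After 'pass': P(defective) = 0.1·0.6000 / (0.1·0.6000 + 0.15·0.4000) ≈ 0.5000
After 'pass': P(defective) = 0.1·0.5000 / (0.1·0.5000 + 0.15·0.5000) ≈ 0.4000
After 'fail': P(defective) = 0.9·0.4000 / (0.9·0.4000 + 0.85·0.6000) ≈ 0.4138
After 'pass': P(defective) = 0.1·0.4138 / (0.1·0.4138 + 0.15·0.5862) ≈ 0.3200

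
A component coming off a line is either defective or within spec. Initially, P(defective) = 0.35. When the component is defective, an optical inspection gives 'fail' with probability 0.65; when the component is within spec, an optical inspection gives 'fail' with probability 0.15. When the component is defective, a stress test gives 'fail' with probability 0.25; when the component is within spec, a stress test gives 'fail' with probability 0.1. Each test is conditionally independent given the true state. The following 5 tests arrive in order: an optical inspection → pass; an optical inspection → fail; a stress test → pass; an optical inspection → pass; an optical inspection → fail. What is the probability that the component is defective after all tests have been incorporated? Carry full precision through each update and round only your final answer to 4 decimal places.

After an optical inspection='pass': P(defective) = 0.35·0.3500 / (0.35·0.3500 + 0.85·0.6500) ≈ 0.1815
After an optical inspection='fail': P(defective) = 0.65·0.1815 / (0.65·0.1815 + 0.15·0.8185) ≈ 0.4900
After a stress test='pass': P(defective) = 0.75·0.4900 / (0.75·0.4900 + 0.9·0.5100) ≈ 0.4446
After an optical inspection='pass': P(defective) = 0.35·0.4446 / (0.35·0.4446 + 0.85·0.5554) ≈ 0.2479
After an optical inspection='fail': P(defective) = 0.65·0.2479 / (0.65·0.2479 + 0.15·0.7521) ≈ 0.5882

0.5882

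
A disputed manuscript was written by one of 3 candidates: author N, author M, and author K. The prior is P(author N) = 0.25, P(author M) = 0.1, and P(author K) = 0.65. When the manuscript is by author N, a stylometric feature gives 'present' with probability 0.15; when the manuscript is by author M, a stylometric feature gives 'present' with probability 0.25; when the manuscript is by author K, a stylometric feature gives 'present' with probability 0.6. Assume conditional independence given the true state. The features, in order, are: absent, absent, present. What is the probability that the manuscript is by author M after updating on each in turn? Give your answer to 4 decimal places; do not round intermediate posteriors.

0.1358

After 'absent': normaliser = 0.85·0.2500 + 0.75·0.1000 + 0.4·0.6500; P(author N) ≈ 0.3881, P(author M) ≈ 0.1370, P(author K) ≈ 0.4749
After 'absent': normaliser = 0.85·0.3881 + 0.75·0.1370 + 0.4·0.4749; P(author N) ≈ 0.5299, P(author M) ≈ 0.1650, P(author K) ≈ 0.3051
After 'present': normaliser = 0.15·0.5299 + 0.25·0.1650 + 0.6·0.3051; P(author N) ≈ 0.2616, P(author M) ≈ 0.1358, P(author K) ≈ 0.6026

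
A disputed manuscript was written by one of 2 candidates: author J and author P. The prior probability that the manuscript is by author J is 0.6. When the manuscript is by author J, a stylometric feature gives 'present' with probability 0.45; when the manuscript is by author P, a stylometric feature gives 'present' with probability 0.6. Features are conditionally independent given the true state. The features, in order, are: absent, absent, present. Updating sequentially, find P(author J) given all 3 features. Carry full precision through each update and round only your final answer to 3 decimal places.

After 'absent': P(author J) = 0.55·0.6000 / (0.55·0.6000 + 0.4·0.4000) ≈ 0.6735
After 'absent': P(author J) = 0.55·0.6735 / (0.55·0.6735 + 0.4·0.3265) ≈ 0.7393
After 'present': P(author J) = 0.45·0.7393 / (0.45·0.7393 + 0.6·0.2607) ≈ 0.6802

0.680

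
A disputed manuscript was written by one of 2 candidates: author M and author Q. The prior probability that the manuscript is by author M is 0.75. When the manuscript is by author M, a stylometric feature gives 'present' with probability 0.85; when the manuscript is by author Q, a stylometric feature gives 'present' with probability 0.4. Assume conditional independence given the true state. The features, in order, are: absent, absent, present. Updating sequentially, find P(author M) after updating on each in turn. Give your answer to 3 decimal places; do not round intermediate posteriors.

0.285

Apply Bayes' rule sequentially, carrying P(author M) forward.
After 'absent': P(author M) = 0.15·0.7500 / (0.15·0.7500 + 0.6·0.2500) ≈ 0.4286
After 'absent': P(author M) = 0.15·0.4286 / (0.15·0.4286 + 0.6·0.5714) ≈ 0.1579
After 'present': P(author M) = 0.85·0.1579 / (0.85·0.1579 + 0.4·0.8421) ≈ 0.2849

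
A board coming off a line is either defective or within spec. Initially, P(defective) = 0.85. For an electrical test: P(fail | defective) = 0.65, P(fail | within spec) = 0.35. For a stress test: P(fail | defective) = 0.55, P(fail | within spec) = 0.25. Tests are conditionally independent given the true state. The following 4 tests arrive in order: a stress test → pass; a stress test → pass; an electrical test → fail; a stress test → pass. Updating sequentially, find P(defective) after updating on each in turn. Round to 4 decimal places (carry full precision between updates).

0.6945

Each posterior becomes the prior for the next update.
After a stress test='pass': P(defective) = 0.45·0.8500 / (0.45·0.8500 + 0.75·0.1500) ≈ 0.7727
After a stress test='pass': P(defective) = 0.45·0.7727 / (0.45·0.7727 + 0.75·0.2273) ≈ 0.6711
After an electrical test='fail': P(defective) = 0.65·0.6711 / (0.65·0.6711 + 0.35·0.3289) ≈ 0.7912
After a stress test='pass': P(defective) = 0.45·0.7912 / (0.45·0.7912 + 0.75·0.2088) ≈ 0.6945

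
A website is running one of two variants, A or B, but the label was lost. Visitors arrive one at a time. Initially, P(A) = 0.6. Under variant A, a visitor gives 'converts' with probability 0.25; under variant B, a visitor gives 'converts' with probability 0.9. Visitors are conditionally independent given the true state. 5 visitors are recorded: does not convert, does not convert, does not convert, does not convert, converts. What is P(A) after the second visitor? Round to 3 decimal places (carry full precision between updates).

0.988

Apply Bayes' rule sequentially, carrying P(A) forward.
After 'does not convert': P(A) = 0.75·0.6000 / (0.75·0.6000 + 0.1·0.4000) ≈ 0.9184
After 'does not convert': P(A) = 0.75·0.9184 / (0.75·0.9184 + 0.1·0.0816) ≈ 0.9883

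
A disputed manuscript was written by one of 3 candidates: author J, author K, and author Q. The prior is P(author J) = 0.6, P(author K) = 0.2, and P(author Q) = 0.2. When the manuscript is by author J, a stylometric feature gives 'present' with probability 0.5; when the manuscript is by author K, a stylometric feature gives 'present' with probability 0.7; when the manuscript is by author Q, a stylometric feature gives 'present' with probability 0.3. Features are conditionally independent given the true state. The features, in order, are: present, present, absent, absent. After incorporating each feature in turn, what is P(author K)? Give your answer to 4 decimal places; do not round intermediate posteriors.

Apply Bayes' rule sequentially, carrying P(author K) forward.
After 'present': normaliser = 0.5·0.6000 + 0.7·0.2000 + 0.3·0.2000; P(author J) ≈ 0.6000, P(author K) ≈ 0.2800, P(author Q) ≈ 0.1200
After 'present': normaliser = 0.5·0.6000 + 0.7·0.2800 + 0.3·0.1200; P(author J) ≈ 0.5639, P(author K) ≈ 0.3684, P(author Q) ≈ 0.0677
After 'absent': normaliser = 0.5·0.5639 + 0.3·0.3684 + 0.7·0.0677; P(author J) ≈ 0.6410, P(author K) ≈ 0.2513, P(author Q) ≈ 0.1077
After 'absent': normaliser = 0.5·0.6410 + 0.3·0.2513 + 0.7·0.1077; P(author J) ≈ 0.6801, P(author K) ≈ 0.1600, P(author Q) ≈ 0.1600

0.1600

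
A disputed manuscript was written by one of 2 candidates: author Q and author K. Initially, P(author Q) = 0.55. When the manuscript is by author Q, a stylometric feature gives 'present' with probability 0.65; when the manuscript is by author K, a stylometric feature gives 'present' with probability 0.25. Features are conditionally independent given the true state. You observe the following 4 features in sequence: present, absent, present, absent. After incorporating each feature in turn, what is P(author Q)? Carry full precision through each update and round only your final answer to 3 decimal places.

0.643

After 'present': P(author Q) = 0.65·0.5500 / (0.65·0.5500 + 0.25·0.4500) ≈ 0.7606
After 'absent': P(author Q) = 0.35·0.7606 / (0.35·0.7606 + 0.75·0.2394) ≈ 0.5973
After 'present': P(author Q) = 0.65·0.5973 / (0.65·0.5973 + 0.25·0.4027) ≈ 0.7941
After 'absent': P(author Q) = 0.35·0.7941 / (0.35·0.7941 + 0.75·0.2059) ≈ 0.6428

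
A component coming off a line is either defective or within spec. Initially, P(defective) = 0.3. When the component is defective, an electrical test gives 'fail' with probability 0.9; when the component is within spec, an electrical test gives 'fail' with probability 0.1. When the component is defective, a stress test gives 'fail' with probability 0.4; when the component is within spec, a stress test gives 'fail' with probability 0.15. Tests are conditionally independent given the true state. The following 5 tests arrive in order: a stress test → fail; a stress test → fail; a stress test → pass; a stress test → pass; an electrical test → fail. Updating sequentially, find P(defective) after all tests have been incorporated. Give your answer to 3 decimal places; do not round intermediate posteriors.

After a stress test='fail': P(defective) = 0.4·0.3000 / (0.4·0.3000 + 0.15·0.7000) ≈ 0.5333
After a stress test='fail': P(defective) = 0.4·0.5333 / (0.4·0.5333 + 0.15·0.4667) ≈ 0.7529
After a stress test='pass': P(defective) = 0.6·0.7529 / (0.6·0.7529 + 0.85·0.2471) ≈ 0.6827
After a stress test='pass': P(defective) = 0.6·0.6827 / (0.6·0.6827 + 0.85·0.3173) ≈ 0.6029
After an electrical test='fail': P(defective) = 0.9·0.6029 / (0.9·0.6029 + 0.1·0.3971) ≈ 0.9318

0.932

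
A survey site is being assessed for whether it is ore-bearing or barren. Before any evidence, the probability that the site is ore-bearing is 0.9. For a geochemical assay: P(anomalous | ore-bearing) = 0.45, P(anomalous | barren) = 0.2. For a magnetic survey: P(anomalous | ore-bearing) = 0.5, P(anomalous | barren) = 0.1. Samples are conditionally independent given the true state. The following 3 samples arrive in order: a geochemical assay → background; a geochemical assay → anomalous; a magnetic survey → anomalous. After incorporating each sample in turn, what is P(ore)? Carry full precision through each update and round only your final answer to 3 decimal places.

0.986

After a geochemical assay='background': P(ore) = 0.55·0.9000 / (0.55·0.9000 + 0.8·0.1000) ≈ 0.8609
After a geochemical assay='anomalous': P(ore) = 0.45·0.8609 / (0.45·0.8609 + 0.2·0.1391) ≈ 0.9330
After a magnetic survey='anomalous': P(ore) = 0.5·0.9330 / (0.5·0.9330 + 0.1·0.0670) ≈ 0.9858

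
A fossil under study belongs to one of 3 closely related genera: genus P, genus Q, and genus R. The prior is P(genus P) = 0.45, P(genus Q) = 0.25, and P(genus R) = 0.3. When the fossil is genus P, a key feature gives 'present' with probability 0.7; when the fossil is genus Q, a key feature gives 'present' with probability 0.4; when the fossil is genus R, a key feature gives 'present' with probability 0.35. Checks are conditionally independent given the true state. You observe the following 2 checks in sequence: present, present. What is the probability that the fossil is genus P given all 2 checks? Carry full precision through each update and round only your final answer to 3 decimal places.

After 'present': normaliser = 0.7·0.4500 + 0.4·0.2500 + 0.35·0.3000; P(genus P) ≈ 0.6058, P(genus Q) ≈ 0.1923, P(genus R) ≈ 0.2019
After 'present': normaliser = 0.7·0.6058 + 0.4·0.1923 + 0.35·0.2019; P(genus P) ≈ 0.7418, P(genus Q) ≈ 0.1346, P(genus R) ≈ 0.1236

0.742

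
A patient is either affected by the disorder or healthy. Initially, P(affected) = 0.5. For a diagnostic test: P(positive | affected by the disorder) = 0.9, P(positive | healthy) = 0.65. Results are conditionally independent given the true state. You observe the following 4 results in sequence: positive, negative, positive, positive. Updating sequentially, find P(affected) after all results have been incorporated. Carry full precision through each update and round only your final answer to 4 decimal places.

0.4313

After 'positive': P(affected) = 0.9·0.5000 / (0.9·0.5000 + 0.65·0.5000) ≈ 0.5806
After 'negative': P(affected) = 0.1·0.5806 / (0.1·0.5806 + 0.35·0.4194) ≈ 0.2835
After 'positive': P(affected) = 0.9·0.2835 / (0.9·0.2835 + 0.65·0.7165) ≈ 0.3539
After 'positive': P(affected) = 0.9·0.3539 / (0.9·0.3539 + 0.65·0.6461) ≈ 0.4313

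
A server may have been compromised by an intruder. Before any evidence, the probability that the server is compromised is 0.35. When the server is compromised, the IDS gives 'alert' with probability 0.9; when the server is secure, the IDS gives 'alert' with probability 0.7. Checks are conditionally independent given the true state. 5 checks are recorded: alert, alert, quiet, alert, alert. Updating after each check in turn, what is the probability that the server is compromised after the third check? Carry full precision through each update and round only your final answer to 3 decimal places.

After 'alert': P(compromised) = 0.9·0.3500 / (0.9·0.3500 + 0.7·0.6500) ≈ 0.4091
After 'alert': P(compromised) = 0.9·0.4091 / (0.9·0.4091 + 0.7·0.5909) ≈ 0.4709
After 'quiet': P(compromised) = 0.1·0.4709 / (0.1·0.4709 + 0.3·0.5291) ≈ 0.2288

0.229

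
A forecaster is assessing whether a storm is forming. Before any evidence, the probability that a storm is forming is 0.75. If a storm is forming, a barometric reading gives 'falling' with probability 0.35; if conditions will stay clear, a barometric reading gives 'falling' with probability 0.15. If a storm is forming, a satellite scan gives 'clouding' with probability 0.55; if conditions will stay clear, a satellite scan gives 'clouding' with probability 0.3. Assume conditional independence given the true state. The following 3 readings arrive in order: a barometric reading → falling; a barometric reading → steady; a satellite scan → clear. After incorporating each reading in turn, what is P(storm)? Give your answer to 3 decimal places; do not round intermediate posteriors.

0.775

After a barometric reading='falling': P(storm) = 0.35·0.7500 / (0.35·0.7500 + 0.15·0.2500) ≈ 0.8750
After a barometric reading='steady': P(storm) = 0.65·0.8750 / (0.65·0.8750 + 0.85·0.1250) ≈ 0.8426
After a satellite scan='clear': P(storm) = 0.45·0.8426 / (0.45·0.8426 + 0.7·0.1574) ≈ 0.7748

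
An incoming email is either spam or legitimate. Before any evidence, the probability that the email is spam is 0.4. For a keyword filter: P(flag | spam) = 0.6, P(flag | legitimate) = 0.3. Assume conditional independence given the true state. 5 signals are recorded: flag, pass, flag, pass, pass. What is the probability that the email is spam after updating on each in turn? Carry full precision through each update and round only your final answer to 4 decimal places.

Each posterior becomes the prior for the next update.
After 'flag': P(spam) = 0.6·0.4000 / (0.6·0.4000 + 0.3·0.6000) ≈ 0.5714
After 'pass': P(spam) = 0.4·0.5714 / (0.4·0.5714 + 0.7·0.4286) ≈ 0.4324
After 'flag': P(spam) = 0.6·0.4324 / (0.6·0.4324 + 0.3·0.5676) ≈ 0.6038
After 'pass': P(spam) = 0.4·0.6038 / (0.4·0.6038 + 0.7·0.3962) ≈ 0.4655
After 'pass': P(spam) = 0.4·0.4655 / (0.4·0.4655 + 0.7·0.5345) ≈ 0.3323

0.3323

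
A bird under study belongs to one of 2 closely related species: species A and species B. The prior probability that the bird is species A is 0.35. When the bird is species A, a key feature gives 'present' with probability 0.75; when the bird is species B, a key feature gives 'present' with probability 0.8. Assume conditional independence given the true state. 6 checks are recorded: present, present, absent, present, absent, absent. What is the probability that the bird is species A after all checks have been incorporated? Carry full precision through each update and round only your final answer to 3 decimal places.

After 'present': P(species A) = 0.75·0.3500 / (0.75·0.3500 + 0.8·0.6500) ≈ 0.3355
After 'present': P(species A) = 0.75·0.3355 / (0.75·0.3355 + 0.8·0.6645) ≈ 0.3212
After 'absent': P(species A) = 0.25·0.3212 / (0.25·0.3212 + 0.2·0.6788) ≈ 0.3717
After 'present': P(species A) = 0.75·0.3717 / (0.75·0.3717 + 0.8·0.6283) ≈ 0.3567
After 'absent': P(species A) = 0.25·0.3567 / (0.25·0.3567 + 0.2·0.6433) ≈ 0.4094
After 'absent': P(species A) = 0.25·0.4094 / (0.25·0.4094 + 0.2·0.5906) ≈ 0.4643

0.464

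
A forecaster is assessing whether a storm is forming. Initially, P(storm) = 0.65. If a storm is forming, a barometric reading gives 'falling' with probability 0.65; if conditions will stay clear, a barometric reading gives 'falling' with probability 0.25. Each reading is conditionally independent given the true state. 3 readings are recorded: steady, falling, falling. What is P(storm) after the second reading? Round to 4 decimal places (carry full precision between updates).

0.6926

After 'steady': P(storm) = 0.35·0.6500 / (0.35·0.6500 + 0.75·0.3500) ≈ 0.4643
After 'falling': P(storm) = 0.65·0.4643 / (0.65·0.4643 + 0.25·0.5357) ≈ 0.6926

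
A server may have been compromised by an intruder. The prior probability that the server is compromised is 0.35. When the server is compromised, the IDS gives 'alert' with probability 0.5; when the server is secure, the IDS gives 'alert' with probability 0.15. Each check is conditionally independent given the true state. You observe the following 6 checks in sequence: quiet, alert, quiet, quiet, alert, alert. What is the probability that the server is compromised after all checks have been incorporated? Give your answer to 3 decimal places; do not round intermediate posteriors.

0.802

Each posterior becomes the prior for the next update.
After 'quiet': P(compromised) = 0.5·0.3500 / (0.5·0.3500 + 0.85·0.6500) ≈ 0.2405
After 'alert': P(compromised) = 0.5·0.2405 / (0.5·0.2405 + 0.15·0.7595) ≈ 0.5136
After 'quiet': P(compromised) = 0.5·0.5136 / (0.5·0.5136 + 0.85·0.4864) ≈ 0.3831
After 'quiet': P(compromised) = 0.5·0.3831 / (0.5·0.3831 + 0.85·0.6169) ≈ 0.2676
After 'alert': P(compromised) = 0.5·0.2676 / (0.5·0.2676 + 0.15·0.7324) ≈ 0.5491
After 'alert': P(compromised) = 0.5·0.5491 / (0.5·0.5491 + 0.15·0.4509) ≈ 0.8023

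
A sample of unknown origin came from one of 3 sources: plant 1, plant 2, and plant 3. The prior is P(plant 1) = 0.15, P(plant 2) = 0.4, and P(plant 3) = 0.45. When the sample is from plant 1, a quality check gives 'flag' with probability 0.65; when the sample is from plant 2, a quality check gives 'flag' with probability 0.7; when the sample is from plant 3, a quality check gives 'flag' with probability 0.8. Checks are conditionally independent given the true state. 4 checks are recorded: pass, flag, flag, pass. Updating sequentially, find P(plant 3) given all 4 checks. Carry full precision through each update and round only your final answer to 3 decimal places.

0.312

After 'pass': normaliser = 0.35·0.1500 + 0.3·0.4000 + 0.2·0.4500; P(plant 1) ≈ 0.2000, P(plant 2) ≈ 0.4571, P(plant 3) ≈ 0.3429
After 'flag': normaliser = 0.65·0.2000 + 0.7·0.4571 + 0.8·0.3429; P(plant 1) ≈ 0.1795, P(plant 2) ≈ 0.4418, P(plant 3) ≈ 0.3787
After 'flag': normaliser = 0.65·0.1795 + 0.7·0.4418 + 0.8·0.3787; P(plant 1) ≈ 0.1601, P(plant 2) ≈ 0.4243, P(plant 3) ≈ 0.4156
After 'pass': normaliser = 0.35·0.1601 + 0.3·0.4243 + 0.2·0.4156; P(plant 1) ≈ 0.2103, P(plant 2) ≈ 0.4777, P(plant 3) ≈ 0.3120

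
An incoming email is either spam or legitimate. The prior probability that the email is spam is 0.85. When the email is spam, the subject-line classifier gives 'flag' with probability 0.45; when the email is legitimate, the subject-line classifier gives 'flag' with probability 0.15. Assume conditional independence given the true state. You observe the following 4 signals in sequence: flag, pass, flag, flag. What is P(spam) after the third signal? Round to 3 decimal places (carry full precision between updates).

0.971

After 'flag': P(spam) = 0.45·0.8500 / (0.45·0.8500 + 0.15·0.1500) ≈ 0.9444
After 'pass': P(spam) = 0.55·0.9444 / (0.55·0.9444 + 0.85·0.0556) ≈ 0.9167
After 'flag': P(spam) = 0.45·0.9167 / (0.45·0.9167 + 0.15·0.0833) ≈ 0.9706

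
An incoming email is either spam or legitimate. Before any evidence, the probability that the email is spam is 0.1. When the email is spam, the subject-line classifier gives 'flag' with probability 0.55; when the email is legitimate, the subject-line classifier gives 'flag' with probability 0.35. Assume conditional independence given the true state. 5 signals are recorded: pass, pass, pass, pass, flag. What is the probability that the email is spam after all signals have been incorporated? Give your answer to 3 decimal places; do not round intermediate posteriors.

After 'pass': P(spam) = 0.45·0.1000 / (0.45·0.1000 + 0.65·0.9000) ≈ 0.0714
After 'pass': P(spam) = 0.45·0.0714 / (0.45·0.0714 + 0.65·0.9286) ≈ 0.0506
After 'pass': P(spam) = 0.45·0.0506 / (0.45·0.0506 + 0.65·0.9494) ≈ 0.0356
After 'pass': P(spam) = 0.45·0.0356 / (0.45·0.0356 + 0.65·0.9644) ≈ 0.0249
After 'flag': P(spam) = 0.55·0.0249 / (0.55·0.0249 + 0.35·0.9751) ≈ 0.0386

0.039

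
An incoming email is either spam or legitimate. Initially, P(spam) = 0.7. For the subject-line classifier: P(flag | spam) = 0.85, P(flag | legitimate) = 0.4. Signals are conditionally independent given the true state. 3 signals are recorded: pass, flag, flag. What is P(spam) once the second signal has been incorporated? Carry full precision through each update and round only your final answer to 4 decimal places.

0.5535

Apply Bayes' rule sequentially, carrying P(spam) forward.
After 'pass': P(spam) = 0.15·0.7000 / (0.15·0.7000 + 0.6·0.3000) ≈ 0.3684
After 'flag': P(spam) = 0.85·0.3684 / (0.85·0.3684 + 0.4·0.6316) ≈ 0.5535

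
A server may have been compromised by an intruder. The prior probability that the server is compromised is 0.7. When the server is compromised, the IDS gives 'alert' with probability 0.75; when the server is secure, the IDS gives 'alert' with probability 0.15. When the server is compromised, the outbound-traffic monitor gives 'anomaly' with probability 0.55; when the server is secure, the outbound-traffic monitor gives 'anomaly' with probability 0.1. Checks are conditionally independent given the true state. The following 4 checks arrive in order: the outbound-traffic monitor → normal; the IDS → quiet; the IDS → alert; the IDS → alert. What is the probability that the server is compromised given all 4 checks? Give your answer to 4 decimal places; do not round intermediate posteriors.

After the outbound-traffic monitor='normal': P(compromised) = 0.45·0.7000 / (0.45·0.7000 + 0.9·0.3000) ≈ 0.5385
After the IDS='quiet': P(compromised) = 0.25·0.5385 / (0.25·0.5385 + 0.85·0.4615) ≈ 0.2555
After the IDS='alert': P(compromised) = 0.75·0.2555 / (0.75·0.2555 + 0.15·0.7445) ≈ 0.6318
After the IDS='alert': P(compromised) = 0.75·0.6318 / (0.75·0.6318 + 0.15·0.3682) ≈ 0.8956

0.8956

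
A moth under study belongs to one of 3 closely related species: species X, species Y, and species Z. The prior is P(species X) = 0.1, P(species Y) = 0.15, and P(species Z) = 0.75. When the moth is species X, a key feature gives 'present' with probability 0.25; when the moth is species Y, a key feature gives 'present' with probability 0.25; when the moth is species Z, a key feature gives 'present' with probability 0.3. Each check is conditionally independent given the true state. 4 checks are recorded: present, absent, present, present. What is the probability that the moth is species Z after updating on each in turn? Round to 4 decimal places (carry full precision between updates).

After 'present': normaliser = 0.25·0.1000 + 0.25·0.1500 + 0.3·0.7500; P(species X) ≈ 0.0870, P(species Y) ≈ 0.1304, P(species Z) ≈ 0.7826
After 'absent': normaliser = 0.75·0.0870 + 0.75·0.1304 + 0.7·0.7826; P(species X) ≈ 0.0917, P(species Y) ≈ 0.1376, P(species Z) ≈ 0.7706
After 'present': normaliser = 0.25·0.0917 + 0.25·0.1376 + 0.3·0.7706; P(species X) ≈ 0.0795, P(species Y) ≈ 0.1192, P(species Z) ≈ 0.8013
After 'present': normaliser = 0.25·0.0795 + 0.25·0.1192 + 0.3·0.8013; P(species X) ≈ 0.0685, P(species Y) ≈ 0.1028, P(species Z) ≈ 0.8287

0.8287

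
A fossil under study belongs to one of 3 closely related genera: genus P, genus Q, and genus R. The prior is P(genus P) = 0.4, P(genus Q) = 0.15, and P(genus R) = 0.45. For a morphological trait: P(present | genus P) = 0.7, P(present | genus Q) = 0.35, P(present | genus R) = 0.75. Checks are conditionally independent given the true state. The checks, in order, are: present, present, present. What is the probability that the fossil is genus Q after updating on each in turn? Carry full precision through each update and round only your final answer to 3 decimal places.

After 'present': normaliser = 0.7·0.4000 + 0.35·0.1500 + 0.75·0.4500; P(genus P) ≈ 0.4179, P(genus Q) ≈ 0.0784, P(genus R) ≈ 0.5037
After 'present': normaliser = 0.7·0.4179 + 0.35·0.0784 + 0.75·0.5037; P(genus P) ≈ 0.4193, P(genus Q) ≈ 0.0393, P(genus R) ≈ 0.5414
After 'present': normaliser = 0.7·0.4193 + 0.35·0.0393 + 0.75·0.5414; P(genus P) ≈ 0.4114, P(genus Q) ≈ 0.0193, P(genus R) ≈ 0.5693

0.019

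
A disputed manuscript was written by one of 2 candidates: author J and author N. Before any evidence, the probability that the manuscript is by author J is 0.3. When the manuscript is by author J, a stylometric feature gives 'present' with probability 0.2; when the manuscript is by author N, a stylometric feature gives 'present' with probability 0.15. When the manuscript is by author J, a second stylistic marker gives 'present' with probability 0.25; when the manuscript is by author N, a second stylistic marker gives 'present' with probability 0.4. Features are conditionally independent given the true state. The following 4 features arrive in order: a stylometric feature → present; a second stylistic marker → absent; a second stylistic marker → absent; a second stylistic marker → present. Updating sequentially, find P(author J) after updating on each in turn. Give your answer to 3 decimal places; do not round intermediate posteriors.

After a stylometric feature='present': P(author J) = 0.2·0.3000 / (0.2·0.3000 + 0.15·0.7000) ≈ 0.3636
After a second stylistic marker='absent': P(author J) = 0.75·0.3636 / (0.75·0.3636 + 0.6·0.6364) ≈ 0.4167
After a second stylistic marker='absent': P(author J) = 0.75·0.4167 / (0.75·0.4167 + 0.6·0.5833) ≈ 0.4717
After a second stylistic marker='present': P(author J) = 0.25·0.4717 / (0.25·0.4717 + 0.4·0.5283) ≈ 0.3582

0.358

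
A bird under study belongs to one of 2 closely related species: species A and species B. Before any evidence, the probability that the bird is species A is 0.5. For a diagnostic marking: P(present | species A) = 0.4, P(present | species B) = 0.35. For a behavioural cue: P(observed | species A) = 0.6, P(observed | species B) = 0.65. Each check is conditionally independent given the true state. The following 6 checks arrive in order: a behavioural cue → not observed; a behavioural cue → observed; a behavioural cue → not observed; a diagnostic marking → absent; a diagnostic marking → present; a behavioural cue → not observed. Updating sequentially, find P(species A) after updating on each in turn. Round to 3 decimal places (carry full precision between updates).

Each posterior becomes the prior for the next update.
After a behavioural cue='not observed': P(species A) = 0.4·0.5000 / (0.4·0.5000 + 0.35·0.5000) ≈ 0.5333
After a behavioural cue='observed': P(species A) = 0.6·0.5333 / (0.6·0.5333 + 0.65·0.4667) ≈ 0.5134
After a behavioural cue='not observed': P(species A) = 0.4·0.5134 / (0.4·0.5134 + 0.35·0.4866) ≈ 0.5466
After a diagnostic marking='absent': P(species A) = 0.6·0.5466 / (0.6·0.5466 + 0.65·0.4534) ≈ 0.5267
After a diagnostic marking='present': P(species A) = 0.4·0.5267 / (0.4·0.5267 + 0.35·0.4733) ≈ 0.5598
After a behavioural cue='not observed': P(species A) = 0.4·0.5598 / (0.4·0.5598 + 0.35·0.4402) ≈ 0.5924

0.592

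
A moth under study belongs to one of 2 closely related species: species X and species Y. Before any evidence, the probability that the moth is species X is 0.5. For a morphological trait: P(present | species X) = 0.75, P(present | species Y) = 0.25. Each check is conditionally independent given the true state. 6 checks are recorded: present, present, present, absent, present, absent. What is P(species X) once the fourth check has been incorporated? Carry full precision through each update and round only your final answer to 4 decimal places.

After 'present': P(species X) = 0.75·0.5000 / (0.75·0.5000 + 0.25·0.5000) ≈ 0.7500
After 'present': P(species X) = 0.75·0.7500 / (0.75·0.7500 + 0.25·0.2500) ≈ 0.9000
After 'present': P(species X) = 0.75·0.9000 / (0.75·0.9000 + 0.25·0.1000) ≈ 0.9643
After 'absent': P(species X) = 0.25·0.9643 / (0.25·0.9643 + 0.75·0.0357) ≈ 0.9000

0.9000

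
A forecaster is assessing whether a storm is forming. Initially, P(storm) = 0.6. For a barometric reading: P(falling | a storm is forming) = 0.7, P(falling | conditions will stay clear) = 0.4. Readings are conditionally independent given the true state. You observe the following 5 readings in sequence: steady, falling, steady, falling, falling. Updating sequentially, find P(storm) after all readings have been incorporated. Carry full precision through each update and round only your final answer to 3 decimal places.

After 'steady': P(storm) = 0.3·0.6000 / (0.3·0.6000 + 0.6·0.4000) ≈ 0.4286
After 'falling': P(storm) = 0.7·0.4286 / (0.7·0.4286 + 0.4·0.5714) ≈ 0.5676
After 'steady': P(storm) = 0.3·0.5676 / (0.3·0.5676 + 0.6·0.4324) ≈ 0.3962
After 'falling': P(storm) = 0.7·0.3962 / (0.7·0.3962 + 0.4·0.6038) ≈ 0.5345
After 'falling': P(storm) = 0.7·0.5345 / (0.7·0.5345 + 0.4·0.4655) ≈ 0.6677

0.668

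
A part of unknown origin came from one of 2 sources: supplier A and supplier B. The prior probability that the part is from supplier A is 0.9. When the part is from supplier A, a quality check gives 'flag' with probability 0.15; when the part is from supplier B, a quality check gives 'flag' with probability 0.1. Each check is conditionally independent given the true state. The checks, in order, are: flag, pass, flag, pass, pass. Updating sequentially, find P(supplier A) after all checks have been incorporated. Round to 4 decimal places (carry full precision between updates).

After 'flag': P(supplier A) = 0.15·0.9000 / (0.15·0.9000 + 0.1·0.1000) ≈ 0.9310
After 'pass': P(supplier A) = 0.85·0.9310 / (0.85·0.9310 + 0.9·0.0690) ≈ 0.9273
After 'flag': P(supplier A) = 0.15·0.9273 / (0.15·0.9273 + 0.1·0.0727) ≈ 0.9503
After 'pass': P(supplier A) = 0.85·0.9503 / (0.85·0.9503 + 0.9·0.0497) ≈ 0.9475
After 'pass': P(supplier A) = 0.85·0.9475 / (0.85·0.9475 + 0.9·0.0525) ≈ 0.9446

0.9446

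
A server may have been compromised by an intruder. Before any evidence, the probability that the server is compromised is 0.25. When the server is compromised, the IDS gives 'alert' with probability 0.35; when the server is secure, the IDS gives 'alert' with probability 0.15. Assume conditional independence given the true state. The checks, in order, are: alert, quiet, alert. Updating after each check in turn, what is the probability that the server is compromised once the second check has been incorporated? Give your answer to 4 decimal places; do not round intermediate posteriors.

0.3730

Apply Bayes' rule sequentially, carrying P(compromised) forward.
After 'alert': P(compromised) = 0.35·0.2500 / (0.35·0.2500 + 0.15·0.7500) ≈ 0.4375
After 'quiet': P(compromised) = 0.65·0.4375 / (0.65·0.4375 + 0.85·0.5625) ≈ 0.3730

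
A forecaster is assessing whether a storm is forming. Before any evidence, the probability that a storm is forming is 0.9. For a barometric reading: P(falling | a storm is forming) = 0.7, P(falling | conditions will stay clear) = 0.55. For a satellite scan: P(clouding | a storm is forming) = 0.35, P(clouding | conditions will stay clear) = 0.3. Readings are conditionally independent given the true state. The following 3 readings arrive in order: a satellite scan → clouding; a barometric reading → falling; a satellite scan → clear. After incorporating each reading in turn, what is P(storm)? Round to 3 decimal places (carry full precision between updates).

After a satellite scan='clouding': P(storm) = 0.35·0.9000 / (0.35·0.9000 + 0.3·0.1000) ≈ 0.9130
After a barometric reading='falling': P(storm) = 0.7·0.9130 / (0.7·0.9130 + 0.55·0.0870) ≈ 0.9304
After a satellite scan='clear': P(storm) = 0.65·0.9304 / (0.65·0.9304 + 0.7·0.0696) ≈ 0.9254

0.925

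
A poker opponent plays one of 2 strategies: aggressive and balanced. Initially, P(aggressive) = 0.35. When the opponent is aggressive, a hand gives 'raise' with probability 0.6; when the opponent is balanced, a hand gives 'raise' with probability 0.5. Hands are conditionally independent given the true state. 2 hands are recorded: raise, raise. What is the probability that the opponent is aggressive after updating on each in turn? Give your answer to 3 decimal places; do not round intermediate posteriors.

0.437

Each posterior becomes the prior for the next update.
After 'raise': P(aggressive) = 0.6·0.3500 / (0.6·0.3500 + 0.5·0.6500) ≈ 0.3925
After 'raise': P(aggressive) = 0.6·0.3925 / (0.6·0.3925 + 0.5·0.6075) ≈ 0.4367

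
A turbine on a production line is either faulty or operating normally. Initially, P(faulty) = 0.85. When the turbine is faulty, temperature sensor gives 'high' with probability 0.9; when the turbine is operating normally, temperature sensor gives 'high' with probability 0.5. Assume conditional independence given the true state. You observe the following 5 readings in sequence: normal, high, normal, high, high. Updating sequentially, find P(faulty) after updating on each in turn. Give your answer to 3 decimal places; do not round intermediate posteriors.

0.569

After 'normal': P(faulty) = 0.1·0.8500 / (0.1·0.8500 + 0.5·0.1500) ≈ 0.5312
After 'high': P(faulty) = 0.9·0.5312 / (0.9·0.5312 + 0.5·0.4688) ≈ 0.6711
After 'normal': P(faulty) = 0.1·0.6711 / (0.1·0.6711 + 0.5·0.3289) ≈ 0.2898
After 'high': P(faulty) = 0.9·0.2898 / (0.9·0.2898 + 0.5·0.7102) ≈ 0.4234
After 'high': P(faulty) = 0.9·0.4234 / (0.9·0.4234 + 0.5·0.5766) ≈ 0.5693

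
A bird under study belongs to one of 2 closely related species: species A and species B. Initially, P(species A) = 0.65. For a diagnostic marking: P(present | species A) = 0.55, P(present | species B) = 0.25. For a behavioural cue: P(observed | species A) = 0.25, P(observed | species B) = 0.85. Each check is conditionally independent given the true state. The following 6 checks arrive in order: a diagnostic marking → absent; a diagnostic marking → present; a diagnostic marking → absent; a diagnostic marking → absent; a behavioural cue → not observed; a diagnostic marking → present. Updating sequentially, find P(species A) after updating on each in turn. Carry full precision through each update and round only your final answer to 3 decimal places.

0.907

Each posterior becomes the prior for the next update.
After a diagnostic marking='absent': P(species A) = 0.45·0.6500 / (0.45·0.6500 + 0.75·0.3500) ≈ 0.5270
After a diagnostic marking='present': P(species A) = 0.55·0.5270 / (0.55·0.5270 + 0.25·0.4730) ≈ 0.7103
After a diagnostic marking='absent': P(species A) = 0.45·0.7103 / (0.45·0.7103 + 0.75·0.2897) ≈ 0.5953
After a diagnostic marking='absent': P(species A) = 0.45·0.5953 / (0.45·0.5953 + 0.75·0.4047) ≈ 0.4688
After a behavioural cue='not observed': P(species A) = 0.75·0.4688 / (0.75·0.4688 + 0.15·0.5312) ≈ 0.8152
After a diagnostic marking='present': P(species A) = 0.55·0.8152 / (0.55·0.8152 + 0.25·0.1848) ≈ 0.9066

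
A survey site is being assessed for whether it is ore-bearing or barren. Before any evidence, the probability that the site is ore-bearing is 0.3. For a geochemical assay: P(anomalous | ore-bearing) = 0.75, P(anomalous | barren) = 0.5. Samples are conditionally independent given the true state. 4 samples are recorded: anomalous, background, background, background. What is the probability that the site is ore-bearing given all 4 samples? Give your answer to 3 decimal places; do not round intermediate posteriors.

After 'anomalous': P(ore) = 0.75·0.3000 / (0.75·0.3000 + 0.5·0.7000) ≈ 0.3913
After 'background': P(ore) = 0.25·0.3913 / (0.25·0.3913 + 0.5·0.6087) ≈ 0.2432
After 'background': P(ore) = 0.25·0.2432 / (0.25·0.2432 + 0.5·0.7568) ≈ 0.1385
After 'background': P(ore) = 0.25·0.1385 / (0.25·0.1385 + 0.5·0.8615) ≈ 0.0744

0.074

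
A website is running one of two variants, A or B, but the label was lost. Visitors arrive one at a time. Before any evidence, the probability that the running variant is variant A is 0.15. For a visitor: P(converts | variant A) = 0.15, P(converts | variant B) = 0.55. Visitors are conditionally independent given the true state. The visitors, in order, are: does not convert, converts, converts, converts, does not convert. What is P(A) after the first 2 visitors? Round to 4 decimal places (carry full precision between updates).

0.0833

Each posterior becomes the prior for the next update.
After 'does not convert': P(A) = 0.85·0.1500 / (0.85·0.1500 + 0.45·0.8500) ≈ 0.2500
After 'converts': P(A) = 0.15·0.2500 / (0.15·0.2500 + 0.55·0.7500) ≈ 0.0833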